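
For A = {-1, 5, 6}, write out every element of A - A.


A - A = {a - a' : a, a' ∈ A}.
Compute a - a' for each ordered pair (a, a'):
a = -1: -1--1=0, -1-5=-6, -1-6=-7
a = 5: 5--1=6, 5-5=0, 5-6=-1
a = 6: 6--1=7, 6-5=1, 6-6=0
Collecting distinct values (and noting 0 appears from a-a):
A - A = {-7, -6, -1, 0, 1, 6, 7}
|A - A| = 7

A - A = {-7, -6, -1, 0, 1, 6, 7}


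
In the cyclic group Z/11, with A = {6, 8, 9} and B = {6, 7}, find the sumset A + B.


Work in Z/11Z: reduce every sum a + b modulo 11.
Enumerate all 6 pairs:
a = 6: 6+6=1, 6+7=2
a = 8: 8+6=3, 8+7=4
a = 9: 9+6=4, 9+7=5
Distinct residues collected: {1, 2, 3, 4, 5}
|A + B| = 5 (out of 11 total residues).

A + B = {1, 2, 3, 4, 5}


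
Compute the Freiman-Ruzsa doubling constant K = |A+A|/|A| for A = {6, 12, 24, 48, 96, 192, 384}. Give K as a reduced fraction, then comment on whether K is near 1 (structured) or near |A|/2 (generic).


|A| = 7.
Compute A + A by enumerating all 49 pairs.
A + A = {12, 18, 24, 30, 36, 48, 54, 60, 72, 96, 102, 108, 120, 144, 192, 198, 204, 216, 240, 288, 384, 390, 396, 408, 432, 480, 576, 768}, so |A + A| = 28.
K = |A + A| / |A| = 28/7 = 4/1 ≈ 4.0000.
Reference: AP of size 7 gives K = 13/7 ≈ 1.8571; a fully generic set of size 7 gives K ≈ 4.0000.

|A| = 7, |A + A| = 28, K = 28/7 = 4/1.


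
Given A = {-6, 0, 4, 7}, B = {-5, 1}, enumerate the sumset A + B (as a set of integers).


A + B = {a + b : a ∈ A, b ∈ B}.
Enumerate all |A|·|B| = 4·2 = 8 pairs (a, b) and collect distinct sums.
a = -6: -6+-5=-11, -6+1=-5
a = 0: 0+-5=-5, 0+1=1
a = 4: 4+-5=-1, 4+1=5
a = 7: 7+-5=2, 7+1=8
Collecting distinct sums: A + B = {-11, -5, -1, 1, 2, 5, 8}
|A + B| = 7

A + B = {-11, -5, -1, 1, 2, 5, 8}


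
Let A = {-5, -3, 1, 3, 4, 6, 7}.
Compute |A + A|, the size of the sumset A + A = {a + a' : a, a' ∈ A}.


A + A = {a + a' : a, a' ∈ A}; |A| = 7.
General bounds: 2|A| - 1 ≤ |A + A| ≤ |A|(|A|+1)/2, i.e. 13 ≤ |A + A| ≤ 28.
Lower bound 2|A|-1 is attained iff A is an arithmetic progression.
Enumerate sums a + a' for a ≤ a' (symmetric, so this suffices):
a = -5: -5+-5=-10, -5+-3=-8, -5+1=-4, -5+3=-2, -5+4=-1, -5+6=1, -5+7=2
a = -3: -3+-3=-6, -3+1=-2, -3+3=0, -3+4=1, -3+6=3, -3+7=4
a = 1: 1+1=2, 1+3=4, 1+4=5, 1+6=7, 1+7=8
a = 3: 3+3=6, 3+4=7, 3+6=9, 3+7=10
a = 4: 4+4=8, 4+6=10, 4+7=11
a = 6: 6+6=12, 6+7=13
a = 7: 7+7=14
Distinct sums: {-10, -8, -6, -4, -2, -1, 0, 1, 2, 3, 4, 5, 6, 7, 8, 9, 10, 11, 12, 13, 14}
|A + A| = 21

|A + A| = 21


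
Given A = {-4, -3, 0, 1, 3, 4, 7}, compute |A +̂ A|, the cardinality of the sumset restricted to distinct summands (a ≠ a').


Restricted sumset: A +̂ A = {a + a' : a ∈ A, a' ∈ A, a ≠ a'}.
Equivalently, take A + A and drop any sum 2a that is achievable ONLY as a + a for a ∈ A (i.e. sums representable only with equal summands).
Enumerate pairs (a, a') with a < a' (symmetric, so each unordered pair gives one sum; this covers all a ≠ a'):
  -4 + -3 = -7
  -4 + 0 = -4
  -4 + 1 = -3
  -4 + 3 = -1
  -4 + 4 = 0
  -4 + 7 = 3
  -3 + 0 = -3
  -3 + 1 = -2
  -3 + 3 = 0
  -3 + 4 = 1
  -3 + 7 = 4
  0 + 1 = 1
  0 + 3 = 3
  0 + 4 = 4
  0 + 7 = 7
  1 + 3 = 4
  1 + 4 = 5
  1 + 7 = 8
  3 + 4 = 7
  3 + 7 = 10
  4 + 7 = 11
Collected distinct sums: {-7, -4, -3, -2, -1, 0, 1, 3, 4, 5, 7, 8, 10, 11}
|A +̂ A| = 14
(Reference bound: |A +̂ A| ≥ 2|A| - 3 for |A| ≥ 2, with |A| = 7 giving ≥ 11.)

|A +̂ A| = 14


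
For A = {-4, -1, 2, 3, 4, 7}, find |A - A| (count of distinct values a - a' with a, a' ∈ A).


A - A = {a - a' : a, a' ∈ A}; |A| = 6.
Bounds: 2|A|-1 ≤ |A - A| ≤ |A|² - |A| + 1, i.e. 11 ≤ |A - A| ≤ 31.
Note: 0 ∈ A - A always (from a - a). The set is symmetric: if d ∈ A - A then -d ∈ A - A.
Enumerate nonzero differences d = a - a' with a > a' (then include -d):
Positive differences: {1, 2, 3, 4, 5, 6, 7, 8, 11}
Full difference set: {0} ∪ (positive diffs) ∪ (negative diffs).
|A - A| = 1 + 2·9 = 19 (matches direct enumeration: 19).

|A - A| = 19


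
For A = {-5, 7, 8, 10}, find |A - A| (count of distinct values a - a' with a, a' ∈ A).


A - A = {a - a' : a, a' ∈ A}; |A| = 4.
Bounds: 2|A|-1 ≤ |A - A| ≤ |A|² - |A| + 1, i.e. 7 ≤ |A - A| ≤ 13.
Note: 0 ∈ A - A always (from a - a). The set is symmetric: if d ∈ A - A then -d ∈ A - A.
Enumerate nonzero differences d = a - a' with a > a' (then include -d):
Positive differences: {1, 2, 3, 12, 13, 15}
Full difference set: {0} ∪ (positive diffs) ∪ (negative diffs).
|A - A| = 1 + 2·6 = 13 (matches direct enumeration: 13).

|A - A| = 13


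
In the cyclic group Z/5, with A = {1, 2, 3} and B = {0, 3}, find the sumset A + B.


Work in Z/5Z: reduce every sum a + b modulo 5.
Enumerate all 6 pairs:
a = 1: 1+0=1, 1+3=4
a = 2: 2+0=2, 2+3=0
a = 3: 3+0=3, 3+3=1
Distinct residues collected: {0, 1, 2, 3, 4}
|A + B| = 5 (out of 5 total residues).

A + B = {0, 1, 2, 3, 4}


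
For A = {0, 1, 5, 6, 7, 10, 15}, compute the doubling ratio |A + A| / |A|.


|A| = 7.
Compute A + A by enumerating all 49 pairs.
A + A = {0, 1, 2, 5, 6, 7, 8, 10, 11, 12, 13, 14, 15, 16, 17, 20, 21, 22, 25, 30}, so |A + A| = 20.
K = |A + A| / |A| = 20/7 (already in lowest terms) ≈ 2.8571.
Reference: AP of size 7 gives K = 13/7 ≈ 1.8571; a fully generic set of size 7 gives K ≈ 4.0000.

|A| = 7, |A + A| = 20, K = 20/7.


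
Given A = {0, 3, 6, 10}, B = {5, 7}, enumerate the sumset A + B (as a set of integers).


A + B = {a + b : a ∈ A, b ∈ B}.
Enumerate all |A|·|B| = 4·2 = 8 pairs (a, b) and collect distinct sums.
a = 0: 0+5=5, 0+7=7
a = 3: 3+5=8, 3+7=10
a = 6: 6+5=11, 6+7=13
a = 10: 10+5=15, 10+7=17
Collecting distinct sums: A + B = {5, 7, 8, 10, 11, 13, 15, 17}
|A + B| = 8

A + B = {5, 7, 8, 10, 11, 13, 15, 17}


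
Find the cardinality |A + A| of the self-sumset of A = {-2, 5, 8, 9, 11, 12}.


A + A = {a + a' : a, a' ∈ A}; |A| = 6.
General bounds: 2|A| - 1 ≤ |A + A| ≤ |A|(|A|+1)/2, i.e. 11 ≤ |A + A| ≤ 21.
Lower bound 2|A|-1 is attained iff A is an arithmetic progression.
Enumerate sums a + a' for a ≤ a' (symmetric, so this suffices):
a = -2: -2+-2=-4, -2+5=3, -2+8=6, -2+9=7, -2+11=9, -2+12=10
a = 5: 5+5=10, 5+8=13, 5+9=14, 5+11=16, 5+12=17
a = 8: 8+8=16, 8+9=17, 8+11=19, 8+12=20
a = 9: 9+9=18, 9+11=20, 9+12=21
a = 11: 11+11=22, 11+12=23
a = 12: 12+12=24
Distinct sums: {-4, 3, 6, 7, 9, 10, 13, 14, 16, 17, 18, 19, 20, 21, 22, 23, 24}
|A + A| = 17

|A + A| = 17


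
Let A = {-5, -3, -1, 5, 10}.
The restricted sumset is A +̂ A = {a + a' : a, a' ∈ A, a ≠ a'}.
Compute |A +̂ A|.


Restricted sumset: A +̂ A = {a + a' : a ∈ A, a' ∈ A, a ≠ a'}.
Equivalently, take A + A and drop any sum 2a that is achievable ONLY as a + a for a ∈ A (i.e. sums representable only with equal summands).
Enumerate pairs (a, a') with a < a' (symmetric, so each unordered pair gives one sum; this covers all a ≠ a'):
  -5 + -3 = -8
  -5 + -1 = -6
  -5 + 5 = 0
  -5 + 10 = 5
  -3 + -1 = -4
  -3 + 5 = 2
  -3 + 10 = 7
  -1 + 5 = 4
  -1 + 10 = 9
  5 + 10 = 15
Collected distinct sums: {-8, -6, -4, 0, 2, 4, 5, 7, 9, 15}
|A +̂ A| = 10
(Reference bound: |A +̂ A| ≥ 2|A| - 3 for |A| ≥ 2, with |A| = 5 giving ≥ 7.)

|A +̂ A| = 10


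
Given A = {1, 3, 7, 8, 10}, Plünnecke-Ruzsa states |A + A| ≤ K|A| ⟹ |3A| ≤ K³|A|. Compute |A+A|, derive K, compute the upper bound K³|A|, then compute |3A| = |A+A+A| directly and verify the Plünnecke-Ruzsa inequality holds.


|A| = 5.
Step 1: Compute A + A by enumerating all 25 pairs.
A + A = {2, 4, 6, 8, 9, 10, 11, 13, 14, 15, 16, 17, 18, 20}, so |A + A| = 14.
Step 2: Doubling constant K = |A + A|/|A| = 14/5 = 14/5 ≈ 2.8000.
Step 3: Plünnecke-Ruzsa gives |3A| ≤ K³·|A| = (2.8000)³ · 5 ≈ 109.7600.
Step 4: Compute 3A = A + A + A directly by enumerating all triples (a,b,c) ∈ A³; |3A| = 24.
Step 5: Check 24 ≤ 109.7600? Yes ✓.

K = 14/5, Plünnecke-Ruzsa bound K³|A| ≈ 109.7600, |3A| = 24, inequality holds.


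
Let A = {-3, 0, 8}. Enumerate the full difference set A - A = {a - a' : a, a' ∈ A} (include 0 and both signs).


A - A = {a - a' : a, a' ∈ A}.
Compute a - a' for each ordered pair (a, a'):
a = -3: -3--3=0, -3-0=-3, -3-8=-11
a = 0: 0--3=3, 0-0=0, 0-8=-8
a = 8: 8--3=11, 8-0=8, 8-8=0
Collecting distinct values (and noting 0 appears from a-a):
A - A = {-11, -8, -3, 0, 3, 8, 11}
|A - A| = 7

A - A = {-11, -8, -3, 0, 3, 8, 11}


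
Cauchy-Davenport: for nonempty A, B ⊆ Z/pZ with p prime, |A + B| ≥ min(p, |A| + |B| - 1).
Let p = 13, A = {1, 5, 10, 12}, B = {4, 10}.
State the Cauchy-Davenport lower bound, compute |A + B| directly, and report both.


Cauchy-Davenport: |A + B| ≥ min(p, |A| + |B| - 1) for A, B nonempty in Z/pZ.
|A| = 4, |B| = 2, p = 13.
CD lower bound = min(13, 4 + 2 - 1) = min(13, 5) = 5.
Compute A + B mod 13 directly:
a = 1: 1+4=5, 1+10=11
a = 5: 5+4=9, 5+10=2
a = 10: 10+4=1, 10+10=7
a = 12: 12+4=3, 12+10=9
A + B = {1, 2, 3, 5, 7, 9, 11}, so |A + B| = 7.
Verify: 7 ≥ 5? Yes ✓.

CD lower bound = 5, actual |A + B| = 7.


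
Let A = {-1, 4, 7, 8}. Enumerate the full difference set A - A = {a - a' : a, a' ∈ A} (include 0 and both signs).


A - A = {a - a' : a, a' ∈ A}.
Compute a - a' for each ordered pair (a, a'):
a = -1: -1--1=0, -1-4=-5, -1-7=-8, -1-8=-9
a = 4: 4--1=5, 4-4=0, 4-7=-3, 4-8=-4
a = 7: 7--1=8, 7-4=3, 7-7=0, 7-8=-1
a = 8: 8--1=9, 8-4=4, 8-7=1, 8-8=0
Collecting distinct values (and noting 0 appears from a-a):
A - A = {-9, -8, -5, -4, -3, -1, 0, 1, 3, 4, 5, 8, 9}
|A - A| = 13

A - A = {-9, -8, -5, -4, -3, -1, 0, 1, 3, 4, 5, 8, 9}


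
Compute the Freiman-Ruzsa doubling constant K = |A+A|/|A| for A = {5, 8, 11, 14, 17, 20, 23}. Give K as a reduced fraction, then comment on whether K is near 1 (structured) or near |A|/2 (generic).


|A| = 7.
Compute A + A by enumerating all 49 pairs.
A + A = {10, 13, 16, 19, 22, 25, 28, 31, 34, 37, 40, 43, 46}, so |A + A| = 13.
K = |A + A| / |A| = 13/7 (already in lowest terms) ≈ 1.8571.
Reference: AP of size 7 gives K = 13/7 ≈ 1.8571; a fully generic set of size 7 gives K ≈ 4.0000.

|A| = 7, |A + A| = 13, K = 13/7.


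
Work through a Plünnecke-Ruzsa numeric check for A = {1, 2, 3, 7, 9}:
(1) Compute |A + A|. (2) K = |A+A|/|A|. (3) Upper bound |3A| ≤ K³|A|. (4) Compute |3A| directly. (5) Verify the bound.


|A| = 5.
Step 1: Compute A + A by enumerating all 25 pairs.
A + A = {2, 3, 4, 5, 6, 8, 9, 10, 11, 12, 14, 16, 18}, so |A + A| = 13.
Step 2: Doubling constant K = |A + A|/|A| = 13/5 = 13/5 ≈ 2.6000.
Step 3: Plünnecke-Ruzsa gives |3A| ≤ K³·|A| = (2.6000)³ · 5 ≈ 87.8800.
Step 4: Compute 3A = A + A + A directly by enumerating all triples (a,b,c) ∈ A³; |3A| = 22.
Step 5: Check 22 ≤ 87.8800? Yes ✓.

K = 13/5, Plünnecke-Ruzsa bound K³|A| ≈ 87.8800, |3A| = 22, inequality holds.


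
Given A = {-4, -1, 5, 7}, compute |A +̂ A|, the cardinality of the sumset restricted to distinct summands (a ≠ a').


Restricted sumset: A +̂ A = {a + a' : a ∈ A, a' ∈ A, a ≠ a'}.
Equivalently, take A + A and drop any sum 2a that is achievable ONLY as a + a for a ∈ A (i.e. sums representable only with equal summands).
Enumerate pairs (a, a') with a < a' (symmetric, so each unordered pair gives one sum; this covers all a ≠ a'):
  -4 + -1 = -5
  -4 + 5 = 1
  -4 + 7 = 3
  -1 + 5 = 4
  -1 + 7 = 6
  5 + 7 = 12
Collected distinct sums: {-5, 1, 3, 4, 6, 12}
|A +̂ A| = 6
(Reference bound: |A +̂ A| ≥ 2|A| - 3 for |A| ≥ 2, with |A| = 4 giving ≥ 5.)

|A +̂ A| = 6


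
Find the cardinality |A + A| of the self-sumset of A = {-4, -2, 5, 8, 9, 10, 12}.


A + A = {a + a' : a, a' ∈ A}; |A| = 7.
General bounds: 2|A| - 1 ≤ |A + A| ≤ |A|(|A|+1)/2, i.e. 13 ≤ |A + A| ≤ 28.
Lower bound 2|A|-1 is attained iff A is an arithmetic progression.
Enumerate sums a + a' for a ≤ a' (symmetric, so this suffices):
a = -4: -4+-4=-8, -4+-2=-6, -4+5=1, -4+8=4, -4+9=5, -4+10=6, -4+12=8
a = -2: -2+-2=-4, -2+5=3, -2+8=6, -2+9=7, -2+10=8, -2+12=10
a = 5: 5+5=10, 5+8=13, 5+9=14, 5+10=15, 5+12=17
a = 8: 8+8=16, 8+9=17, 8+10=18, 8+12=20
a = 9: 9+9=18, 9+10=19, 9+12=21
a = 10: 10+10=20, 10+12=22
a = 12: 12+12=24
Distinct sums: {-8, -6, -4, 1, 3, 4, 5, 6, 7, 8, 10, 13, 14, 15, 16, 17, 18, 19, 20, 21, 22, 24}
|A + A| = 22

|A + A| = 22


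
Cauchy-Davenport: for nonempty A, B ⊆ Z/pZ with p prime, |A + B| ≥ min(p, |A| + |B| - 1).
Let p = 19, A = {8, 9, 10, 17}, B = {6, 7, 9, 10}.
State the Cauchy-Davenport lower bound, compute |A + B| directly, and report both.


Cauchy-Davenport: |A + B| ≥ min(p, |A| + |B| - 1) for A, B nonempty in Z/pZ.
|A| = 4, |B| = 4, p = 19.
CD lower bound = min(19, 4 + 4 - 1) = min(19, 7) = 7.
Compute A + B mod 19 directly:
a = 8: 8+6=14, 8+7=15, 8+9=17, 8+10=18
a = 9: 9+6=15, 9+7=16, 9+9=18, 9+10=0
a = 10: 10+6=16, 10+7=17, 10+9=0, 10+10=1
a = 17: 17+6=4, 17+7=5, 17+9=7, 17+10=8
A + B = {0, 1, 4, 5, 7, 8, 14, 15, 16, 17, 18}, so |A + B| = 11.
Verify: 11 ≥ 7? Yes ✓.

CD lower bound = 7, actual |A + B| = 11.


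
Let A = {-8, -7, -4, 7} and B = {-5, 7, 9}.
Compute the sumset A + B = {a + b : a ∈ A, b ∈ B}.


A + B = {a + b : a ∈ A, b ∈ B}.
Enumerate all |A|·|B| = 4·3 = 12 pairs (a, b) and collect distinct sums.
a = -8: -8+-5=-13, -8+7=-1, -8+9=1
a = -7: -7+-5=-12, -7+7=0, -7+9=2
a = -4: -4+-5=-9, -4+7=3, -4+9=5
a = 7: 7+-5=2, 7+7=14, 7+9=16
Collecting distinct sums: A + B = {-13, -12, -9, -1, 0, 1, 2, 3, 5, 14, 16}
|A + B| = 11

A + B = {-13, -12, -9, -1, 0, 1, 2, 3, 5, 14, 16}


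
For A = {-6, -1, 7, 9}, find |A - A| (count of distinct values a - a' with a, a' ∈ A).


A - A = {a - a' : a, a' ∈ A}; |A| = 4.
Bounds: 2|A|-1 ≤ |A - A| ≤ |A|² - |A| + 1, i.e. 7 ≤ |A - A| ≤ 13.
Note: 0 ∈ A - A always (from a - a). The set is symmetric: if d ∈ A - A then -d ∈ A - A.
Enumerate nonzero differences d = a - a' with a > a' (then include -d):
Positive differences: {2, 5, 8, 10, 13, 15}
Full difference set: {0} ∪ (positive diffs) ∪ (negative diffs).
|A - A| = 1 + 2·6 = 13 (matches direct enumeration: 13).

|A - A| = 13


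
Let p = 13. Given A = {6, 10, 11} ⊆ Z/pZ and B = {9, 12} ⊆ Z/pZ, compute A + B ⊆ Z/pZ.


Work in Z/13Z: reduce every sum a + b modulo 13.
Enumerate all 6 pairs:
a = 6: 6+9=2, 6+12=5
a = 10: 10+9=6, 10+12=9
a = 11: 11+9=7, 11+12=10
Distinct residues collected: {2, 5, 6, 7, 9, 10}
|A + B| = 6 (out of 13 total residues).

A + B = {2, 5, 6, 7, 9, 10}


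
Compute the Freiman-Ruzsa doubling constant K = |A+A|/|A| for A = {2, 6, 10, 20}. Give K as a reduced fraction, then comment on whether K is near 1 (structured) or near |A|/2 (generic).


|A| = 4.
Compute A + A by enumerating all 16 pairs.
A + A = {4, 8, 12, 16, 20, 22, 26, 30, 40}, so |A + A| = 9.
K = |A + A| / |A| = 9/4 (already in lowest terms) ≈ 2.2500.
Reference: AP of size 4 gives K = 7/4 ≈ 1.7500; a fully generic set of size 4 gives K ≈ 2.5000.

|A| = 4, |A + A| = 9, K = 9/4.


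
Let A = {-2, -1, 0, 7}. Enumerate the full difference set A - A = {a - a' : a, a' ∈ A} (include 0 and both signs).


A - A = {a - a' : a, a' ∈ A}.
Compute a - a' for each ordered pair (a, a'):
a = -2: -2--2=0, -2--1=-1, -2-0=-2, -2-7=-9
a = -1: -1--2=1, -1--1=0, -1-0=-1, -1-7=-8
a = 0: 0--2=2, 0--1=1, 0-0=0, 0-7=-7
a = 7: 7--2=9, 7--1=8, 7-0=7, 7-7=0
Collecting distinct values (and noting 0 appears from a-a):
A - A = {-9, -8, -7, -2, -1, 0, 1, 2, 7, 8, 9}
|A - A| = 11

A - A = {-9, -8, -7, -2, -1, 0, 1, 2, 7, 8, 9}


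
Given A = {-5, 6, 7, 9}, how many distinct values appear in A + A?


A + A = {a + a' : a, a' ∈ A}; |A| = 4.
General bounds: 2|A| - 1 ≤ |A + A| ≤ |A|(|A|+1)/2, i.e. 7 ≤ |A + A| ≤ 10.
Lower bound 2|A|-1 is attained iff A is an arithmetic progression.
Enumerate sums a + a' for a ≤ a' (symmetric, so this suffices):
a = -5: -5+-5=-10, -5+6=1, -5+7=2, -5+9=4
a = 6: 6+6=12, 6+7=13, 6+9=15
a = 7: 7+7=14, 7+9=16
a = 9: 9+9=18
Distinct sums: {-10, 1, 2, 4, 12, 13, 14, 15, 16, 18}
|A + A| = 10

|A + A| = 10


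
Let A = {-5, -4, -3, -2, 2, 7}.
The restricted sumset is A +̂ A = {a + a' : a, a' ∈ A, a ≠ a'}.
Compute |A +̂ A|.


Restricted sumset: A +̂ A = {a + a' : a ∈ A, a' ∈ A, a ≠ a'}.
Equivalently, take A + A and drop any sum 2a that is achievable ONLY as a + a for a ∈ A (i.e. sums representable only with equal summands).
Enumerate pairs (a, a') with a < a' (symmetric, so each unordered pair gives one sum; this covers all a ≠ a'):
  -5 + -4 = -9
  -5 + -3 = -8
  -5 + -2 = -7
  -5 + 2 = -3
  -5 + 7 = 2
  -4 + -3 = -7
  -4 + -2 = -6
  -4 + 2 = -2
  -4 + 7 = 3
  -3 + -2 = -5
  -3 + 2 = -1
  -3 + 7 = 4
  -2 + 2 = 0
  -2 + 7 = 5
  2 + 7 = 9
Collected distinct sums: {-9, -8, -7, -6, -5, -3, -2, -1, 0, 2, 3, 4, 5, 9}
|A +̂ A| = 14
(Reference bound: |A +̂ A| ≥ 2|A| - 3 for |A| ≥ 2, with |A| = 6 giving ≥ 9.)

|A +̂ A| = 14


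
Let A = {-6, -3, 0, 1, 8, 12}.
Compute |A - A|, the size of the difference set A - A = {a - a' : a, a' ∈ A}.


A - A = {a - a' : a, a' ∈ A}; |A| = 6.
Bounds: 2|A|-1 ≤ |A - A| ≤ |A|² - |A| + 1, i.e. 11 ≤ |A - A| ≤ 31.
Note: 0 ∈ A - A always (from a - a). The set is symmetric: if d ∈ A - A then -d ∈ A - A.
Enumerate nonzero differences d = a - a' with a > a' (then include -d):
Positive differences: {1, 3, 4, 6, 7, 8, 11, 12, 14, 15, 18}
Full difference set: {0} ∪ (positive diffs) ∪ (negative diffs).
|A - A| = 1 + 2·11 = 23 (matches direct enumeration: 23).

|A - A| = 23


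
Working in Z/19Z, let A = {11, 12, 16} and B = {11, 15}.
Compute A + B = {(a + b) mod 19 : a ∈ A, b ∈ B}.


Work in Z/19Z: reduce every sum a + b modulo 19.
Enumerate all 6 pairs:
a = 11: 11+11=3, 11+15=7
a = 12: 12+11=4, 12+15=8
a = 16: 16+11=8, 16+15=12
Distinct residues collected: {3, 4, 7, 8, 12}
|A + B| = 5 (out of 19 total residues).

A + B = {3, 4, 7, 8, 12}


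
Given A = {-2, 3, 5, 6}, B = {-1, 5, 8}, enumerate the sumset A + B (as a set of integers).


A + B = {a + b : a ∈ A, b ∈ B}.
Enumerate all |A|·|B| = 4·3 = 12 pairs (a, b) and collect distinct sums.
a = -2: -2+-1=-3, -2+5=3, -2+8=6
a = 3: 3+-1=2, 3+5=8, 3+8=11
a = 5: 5+-1=4, 5+5=10, 5+8=13
a = 6: 6+-1=5, 6+5=11, 6+8=14
Collecting distinct sums: A + B = {-3, 2, 3, 4, 5, 6, 8, 10, 11, 13, 14}
|A + B| = 11

A + B = {-3, 2, 3, 4, 5, 6, 8, 10, 11, 13, 14}


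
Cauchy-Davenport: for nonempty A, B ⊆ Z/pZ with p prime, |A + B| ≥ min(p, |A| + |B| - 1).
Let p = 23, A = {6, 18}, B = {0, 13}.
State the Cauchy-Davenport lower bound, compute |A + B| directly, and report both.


Cauchy-Davenport: |A + B| ≥ min(p, |A| + |B| - 1) for A, B nonempty in Z/pZ.
|A| = 2, |B| = 2, p = 23.
CD lower bound = min(23, 2 + 2 - 1) = min(23, 3) = 3.
Compute A + B mod 23 directly:
a = 6: 6+0=6, 6+13=19
a = 18: 18+0=18, 18+13=8
A + B = {6, 8, 18, 19}, so |A + B| = 4.
Verify: 4 ≥ 3? Yes ✓.

CD lower bound = 3, actual |A + B| = 4.


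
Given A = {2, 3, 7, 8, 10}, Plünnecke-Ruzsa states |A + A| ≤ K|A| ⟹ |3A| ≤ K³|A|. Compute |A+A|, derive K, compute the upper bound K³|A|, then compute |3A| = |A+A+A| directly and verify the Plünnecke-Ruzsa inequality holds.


|A| = 5.
Step 1: Compute A + A by enumerating all 25 pairs.
A + A = {4, 5, 6, 9, 10, 11, 12, 13, 14, 15, 16, 17, 18, 20}, so |A + A| = 14.
Step 2: Doubling constant K = |A + A|/|A| = 14/5 = 14/5 ≈ 2.8000.
Step 3: Plünnecke-Ruzsa gives |3A| ≤ K³·|A| = (2.8000)³ · 5 ≈ 109.7600.
Step 4: Compute 3A = A + A + A directly by enumerating all triples (a,b,c) ∈ A³; |3A| = 23.
Step 5: Check 23 ≤ 109.7600? Yes ✓.

K = 14/5, Plünnecke-Ruzsa bound K³|A| ≈ 109.7600, |3A| = 23, inequality holds.


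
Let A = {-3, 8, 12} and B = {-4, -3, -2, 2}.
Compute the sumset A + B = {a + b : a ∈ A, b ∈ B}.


A + B = {a + b : a ∈ A, b ∈ B}.
Enumerate all |A|·|B| = 3·4 = 12 pairs (a, b) and collect distinct sums.
a = -3: -3+-4=-7, -3+-3=-6, -3+-2=-5, -3+2=-1
a = 8: 8+-4=4, 8+-3=5, 8+-2=6, 8+2=10
a = 12: 12+-4=8, 12+-3=9, 12+-2=10, 12+2=14
Collecting distinct sums: A + B = {-7, -6, -5, -1, 4, 5, 6, 8, 9, 10, 14}
|A + B| = 11

A + B = {-7, -6, -5, -1, 4, 5, 6, 8, 9, 10, 14}


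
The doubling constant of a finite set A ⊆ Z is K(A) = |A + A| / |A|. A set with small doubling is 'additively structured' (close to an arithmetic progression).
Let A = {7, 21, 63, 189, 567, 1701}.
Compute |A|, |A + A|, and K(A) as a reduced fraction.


|A| = 6.
Compute A + A by enumerating all 36 pairs.
A + A = {14, 28, 42, 70, 84, 126, 196, 210, 252, 378, 574, 588, 630, 756, 1134, 1708, 1722, 1764, 1890, 2268, 3402}, so |A + A| = 21.
K = |A + A| / |A| = 21/6 = 7/2 ≈ 3.5000.
Reference: AP of size 6 gives K = 11/6 ≈ 1.8333; a fully generic set of size 6 gives K ≈ 3.5000.

|A| = 6, |A + A| = 21, K = 21/6 = 7/2.


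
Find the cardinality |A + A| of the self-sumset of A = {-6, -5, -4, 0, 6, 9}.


A + A = {a + a' : a, a' ∈ A}; |A| = 6.
General bounds: 2|A| - 1 ≤ |A + A| ≤ |A|(|A|+1)/2, i.e. 11 ≤ |A + A| ≤ 21.
Lower bound 2|A|-1 is attained iff A is an arithmetic progression.
Enumerate sums a + a' for a ≤ a' (symmetric, so this suffices):
a = -6: -6+-6=-12, -6+-5=-11, -6+-4=-10, -6+0=-6, -6+6=0, -6+9=3
a = -5: -5+-5=-10, -5+-4=-9, -5+0=-5, -5+6=1, -5+9=4
a = -4: -4+-4=-8, -4+0=-4, -4+6=2, -4+9=5
a = 0: 0+0=0, 0+6=6, 0+9=9
a = 6: 6+6=12, 6+9=15
a = 9: 9+9=18
Distinct sums: {-12, -11, -10, -9, -8, -6, -5, -4, 0, 1, 2, 3, 4, 5, 6, 9, 12, 15, 18}
|A + A| = 19

|A + A| = 19


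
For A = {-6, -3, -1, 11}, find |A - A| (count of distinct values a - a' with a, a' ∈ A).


A - A = {a - a' : a, a' ∈ A}; |A| = 4.
Bounds: 2|A|-1 ≤ |A - A| ≤ |A|² - |A| + 1, i.e. 7 ≤ |A - A| ≤ 13.
Note: 0 ∈ A - A always (from a - a). The set is symmetric: if d ∈ A - A then -d ∈ A - A.
Enumerate nonzero differences d = a - a' with a > a' (then include -d):
Positive differences: {2, 3, 5, 12, 14, 17}
Full difference set: {0} ∪ (positive diffs) ∪ (negative diffs).
|A - A| = 1 + 2·6 = 13 (matches direct enumeration: 13).

|A - A| = 13


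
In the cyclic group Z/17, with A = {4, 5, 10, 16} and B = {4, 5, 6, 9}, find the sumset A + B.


Work in Z/17Z: reduce every sum a + b modulo 17.
Enumerate all 16 pairs:
a = 4: 4+4=8, 4+5=9, 4+6=10, 4+9=13
a = 5: 5+4=9, 5+5=10, 5+6=11, 5+9=14
a = 10: 10+4=14, 10+5=15, 10+6=16, 10+9=2
a = 16: 16+4=3, 16+5=4, 16+6=5, 16+9=8
Distinct residues collected: {2, 3, 4, 5, 8, 9, 10, 11, 13, 14, 15, 16}
|A + B| = 12 (out of 17 total residues).

A + B = {2, 3, 4, 5, 8, 9, 10, 11, 13, 14, 15, 16}


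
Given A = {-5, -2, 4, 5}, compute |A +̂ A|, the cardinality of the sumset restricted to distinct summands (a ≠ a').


Restricted sumset: A +̂ A = {a + a' : a ∈ A, a' ∈ A, a ≠ a'}.
Equivalently, take A + A and drop any sum 2a that is achievable ONLY as a + a for a ∈ A (i.e. sums representable only with equal summands).
Enumerate pairs (a, a') with a < a' (symmetric, so each unordered pair gives one sum; this covers all a ≠ a'):
  -5 + -2 = -7
  -5 + 4 = -1
  -5 + 5 = 0
  -2 + 4 = 2
  -2 + 5 = 3
  4 + 5 = 9
Collected distinct sums: {-7, -1, 0, 2, 3, 9}
|A +̂ A| = 6
(Reference bound: |A +̂ A| ≥ 2|A| - 3 for |A| ≥ 2, with |A| = 4 giving ≥ 5.)

|A +̂ A| = 6


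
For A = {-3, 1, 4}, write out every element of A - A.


A - A = {a - a' : a, a' ∈ A}.
Compute a - a' for each ordered pair (a, a'):
a = -3: -3--3=0, -3-1=-4, -3-4=-7
a = 1: 1--3=4, 1-1=0, 1-4=-3
a = 4: 4--3=7, 4-1=3, 4-4=0
Collecting distinct values (and noting 0 appears from a-a):
A - A = {-7, -4, -3, 0, 3, 4, 7}
|A - A| = 7

A - A = {-7, -4, -3, 0, 3, 4, 7}


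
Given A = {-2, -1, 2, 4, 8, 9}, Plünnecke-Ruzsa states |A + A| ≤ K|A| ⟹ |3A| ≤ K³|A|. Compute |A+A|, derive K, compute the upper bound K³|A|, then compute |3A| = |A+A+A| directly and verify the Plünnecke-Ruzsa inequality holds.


|A| = 6.
Step 1: Compute A + A by enumerating all 36 pairs.
A + A = {-4, -3, -2, 0, 1, 2, 3, 4, 6, 7, 8, 10, 11, 12, 13, 16, 17, 18}, so |A + A| = 18.
Step 2: Doubling constant K = |A + A|/|A| = 18/6 = 18/6 ≈ 3.0000.
Step 3: Plünnecke-Ruzsa gives |3A| ≤ K³·|A| = (3.0000)³ · 6 ≈ 162.0000.
Step 4: Compute 3A = A + A + A directly by enumerating all triples (a,b,c) ∈ A³; |3A| = 33.
Step 5: Check 33 ≤ 162.0000? Yes ✓.

K = 18/6, Plünnecke-Ruzsa bound K³|A| ≈ 162.0000, |3A| = 33, inequality holds.


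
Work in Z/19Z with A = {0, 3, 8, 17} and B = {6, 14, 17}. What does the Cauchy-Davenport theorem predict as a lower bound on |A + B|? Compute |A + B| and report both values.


Cauchy-Davenport: |A + B| ≥ min(p, |A| + |B| - 1) for A, B nonempty in Z/pZ.
|A| = 4, |B| = 3, p = 19.
CD lower bound = min(19, 4 + 3 - 1) = min(19, 6) = 6.
Compute A + B mod 19 directly:
a = 0: 0+6=6, 0+14=14, 0+17=17
a = 3: 3+6=9, 3+14=17, 3+17=1
a = 8: 8+6=14, 8+14=3, 8+17=6
a = 17: 17+6=4, 17+14=12, 17+17=15
A + B = {1, 3, 4, 6, 9, 12, 14, 15, 17}, so |A + B| = 9.
Verify: 9 ≥ 6? Yes ✓.

CD lower bound = 6, actual |A + B| = 9.


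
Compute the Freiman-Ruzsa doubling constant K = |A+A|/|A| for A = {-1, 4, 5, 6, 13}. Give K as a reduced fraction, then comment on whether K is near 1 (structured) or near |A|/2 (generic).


|A| = 5.
Compute A + A by enumerating all 25 pairs.
A + A = {-2, 3, 4, 5, 8, 9, 10, 11, 12, 17, 18, 19, 26}, so |A + A| = 13.
K = |A + A| / |A| = 13/5 (already in lowest terms) ≈ 2.6000.
Reference: AP of size 5 gives K = 9/5 ≈ 1.8000; a fully generic set of size 5 gives K ≈ 3.0000.

|A| = 5, |A + A| = 13, K = 13/5.


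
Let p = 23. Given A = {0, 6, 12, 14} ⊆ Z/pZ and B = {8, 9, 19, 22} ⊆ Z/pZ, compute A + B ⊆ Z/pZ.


Work in Z/23Z: reduce every sum a + b modulo 23.
Enumerate all 16 pairs:
a = 0: 0+8=8, 0+9=9, 0+19=19, 0+22=22
a = 6: 6+8=14, 6+9=15, 6+19=2, 6+22=5
a = 12: 12+8=20, 12+9=21, 12+19=8, 12+22=11
a = 14: 14+8=22, 14+9=0, 14+19=10, 14+22=13
Distinct residues collected: {0, 2, 5, 8, 9, 10, 11, 13, 14, 15, 19, 20, 21, 22}
|A + B| = 14 (out of 23 total residues).

A + B = {0, 2, 5, 8, 9, 10, 11, 13, 14, 15, 19, 20, 21, 22}


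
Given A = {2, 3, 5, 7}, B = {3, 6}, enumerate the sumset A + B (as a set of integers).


A + B = {a + b : a ∈ A, b ∈ B}.
Enumerate all |A|·|B| = 4·2 = 8 pairs (a, b) and collect distinct sums.
a = 2: 2+3=5, 2+6=8
a = 3: 3+3=6, 3+6=9
a = 5: 5+3=8, 5+6=11
a = 7: 7+3=10, 7+6=13
Collecting distinct sums: A + B = {5, 6, 8, 9, 10, 11, 13}
|A + B| = 7

A + B = {5, 6, 8, 9, 10, 11, 13}


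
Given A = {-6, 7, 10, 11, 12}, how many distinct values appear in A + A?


A + A = {a + a' : a, a' ∈ A}; |A| = 5.
General bounds: 2|A| - 1 ≤ |A + A| ≤ |A|(|A|+1)/2, i.e. 9 ≤ |A + A| ≤ 15.
Lower bound 2|A|-1 is attained iff A is an arithmetic progression.
Enumerate sums a + a' for a ≤ a' (symmetric, so this suffices):
a = -6: -6+-6=-12, -6+7=1, -6+10=4, -6+11=5, -6+12=6
a = 7: 7+7=14, 7+10=17, 7+11=18, 7+12=19
a = 10: 10+10=20, 10+11=21, 10+12=22
a = 11: 11+11=22, 11+12=23
a = 12: 12+12=24
Distinct sums: {-12, 1, 4, 5, 6, 14, 17, 18, 19, 20, 21, 22, 23, 24}
|A + A| = 14

|A + A| = 14


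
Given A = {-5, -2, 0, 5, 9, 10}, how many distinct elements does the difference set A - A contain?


A - A = {a - a' : a, a' ∈ A}; |A| = 6.
Bounds: 2|A|-1 ≤ |A - A| ≤ |A|² - |A| + 1, i.e. 11 ≤ |A - A| ≤ 31.
Note: 0 ∈ A - A always (from a - a). The set is symmetric: if d ∈ A - A then -d ∈ A - A.
Enumerate nonzero differences d = a - a' with a > a' (then include -d):
Positive differences: {1, 2, 3, 4, 5, 7, 9, 10, 11, 12, 14, 15}
Full difference set: {0} ∪ (positive diffs) ∪ (negative diffs).
|A - A| = 1 + 2·12 = 25 (matches direct enumeration: 25).

|A - A| = 25


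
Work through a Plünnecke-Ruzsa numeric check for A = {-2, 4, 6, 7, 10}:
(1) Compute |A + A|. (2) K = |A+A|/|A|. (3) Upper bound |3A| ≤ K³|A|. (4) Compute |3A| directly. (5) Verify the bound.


|A| = 5.
Step 1: Compute A + A by enumerating all 25 pairs.
A + A = {-4, 2, 4, 5, 8, 10, 11, 12, 13, 14, 16, 17, 20}, so |A + A| = 13.
Step 2: Doubling constant K = |A + A|/|A| = 13/5 = 13/5 ≈ 2.6000.
Step 3: Plünnecke-Ruzsa gives |3A| ≤ K³·|A| = (2.6000)³ · 5 ≈ 87.8800.
Step 4: Compute 3A = A + A + A directly by enumerating all triples (a,b,c) ∈ A³; |3A| = 24.
Step 5: Check 24 ≤ 87.8800? Yes ✓.

K = 13/5, Plünnecke-Ruzsa bound K³|A| ≈ 87.8800, |3A| = 24, inequality holds.


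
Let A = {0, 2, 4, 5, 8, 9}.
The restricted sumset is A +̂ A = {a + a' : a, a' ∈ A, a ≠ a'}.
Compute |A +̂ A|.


Restricted sumset: A +̂ A = {a + a' : a ∈ A, a' ∈ A, a ≠ a'}.
Equivalently, take A + A and drop any sum 2a that is achievable ONLY as a + a for a ∈ A (i.e. sums representable only with equal summands).
Enumerate pairs (a, a') with a < a' (symmetric, so each unordered pair gives one sum; this covers all a ≠ a'):
  0 + 2 = 2
  0 + 4 = 4
  0 + 5 = 5
  0 + 8 = 8
  0 + 9 = 9
  2 + 4 = 6
  2 + 5 = 7
  2 + 8 = 10
  2 + 9 = 11
  4 + 5 = 9
  4 + 8 = 12
  4 + 9 = 13
  5 + 8 = 13
  5 + 9 = 14
  8 + 9 = 17
Collected distinct sums: {2, 4, 5, 6, 7, 8, 9, 10, 11, 12, 13, 14, 17}
|A +̂ A| = 13
(Reference bound: |A +̂ A| ≥ 2|A| - 3 for |A| ≥ 2, with |A| = 6 giving ≥ 9.)

|A +̂ A| = 13


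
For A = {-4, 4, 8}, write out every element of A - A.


A - A = {a - a' : a, a' ∈ A}.
Compute a - a' for each ordered pair (a, a'):
a = -4: -4--4=0, -4-4=-8, -4-8=-12
a = 4: 4--4=8, 4-4=0, 4-8=-4
a = 8: 8--4=12, 8-4=4, 8-8=0
Collecting distinct values (and noting 0 appears from a-a):
A - A = {-12, -8, -4, 0, 4, 8, 12}
|A - A| = 7

A - A = {-12, -8, -4, 0, 4, 8, 12}


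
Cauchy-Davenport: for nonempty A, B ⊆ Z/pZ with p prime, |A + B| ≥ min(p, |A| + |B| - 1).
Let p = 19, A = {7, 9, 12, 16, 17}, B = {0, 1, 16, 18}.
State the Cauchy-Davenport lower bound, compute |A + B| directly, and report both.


Cauchy-Davenport: |A + B| ≥ min(p, |A| + |B| - 1) for A, B nonempty in Z/pZ.
|A| = 5, |B| = 4, p = 19.
CD lower bound = min(19, 5 + 4 - 1) = min(19, 8) = 8.
Compute A + B mod 19 directly:
a = 7: 7+0=7, 7+1=8, 7+16=4, 7+18=6
a = 9: 9+0=9, 9+1=10, 9+16=6, 9+18=8
a = 12: 12+0=12, 12+1=13, 12+16=9, 12+18=11
a = 16: 16+0=16, 16+1=17, 16+16=13, 16+18=15
a = 17: 17+0=17, 17+1=18, 17+16=14, 17+18=16
A + B = {4, 6, 7, 8, 9, 10, 11, 12, 13, 14, 15, 16, 17, 18}, so |A + B| = 14.
Verify: 14 ≥ 8? Yes ✓.

CD lower bound = 8, actual |A + B| = 14.


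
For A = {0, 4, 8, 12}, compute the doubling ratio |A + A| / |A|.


|A| = 4.
Compute A + A by enumerating all 16 pairs.
A + A = {0, 4, 8, 12, 16, 20, 24}, so |A + A| = 7.
K = |A + A| / |A| = 7/4 (already in lowest terms) ≈ 1.7500.
Reference: AP of size 4 gives K = 7/4 ≈ 1.7500; a fully generic set of size 4 gives K ≈ 2.5000.

|A| = 4, |A + A| = 7, K = 7/4.


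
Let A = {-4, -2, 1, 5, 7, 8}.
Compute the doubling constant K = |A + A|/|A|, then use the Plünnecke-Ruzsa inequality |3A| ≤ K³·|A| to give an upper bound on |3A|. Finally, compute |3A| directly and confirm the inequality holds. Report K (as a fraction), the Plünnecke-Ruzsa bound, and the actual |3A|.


|A| = 6.
Step 1: Compute A + A by enumerating all 36 pairs.
A + A = {-8, -6, -4, -3, -1, 1, 2, 3, 4, 5, 6, 8, 9, 10, 12, 13, 14, 15, 16}, so |A + A| = 19.
Step 2: Doubling constant K = |A + A|/|A| = 19/6 = 19/6 ≈ 3.1667.
Step 3: Plünnecke-Ruzsa gives |3A| ≤ K³·|A| = (3.1667)³ · 6 ≈ 190.5278.
Step 4: Compute 3A = A + A + A directly by enumerating all triples (a,b,c) ∈ A³; |3A| = 34.
Step 5: Check 34 ≤ 190.5278? Yes ✓.

K = 19/6, Plünnecke-Ruzsa bound K³|A| ≈ 190.5278, |3A| = 34, inequality holds.


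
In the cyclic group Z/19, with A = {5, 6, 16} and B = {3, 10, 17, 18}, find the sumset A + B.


Work in Z/19Z: reduce every sum a + b modulo 19.
Enumerate all 12 pairs:
a = 5: 5+3=8, 5+10=15, 5+17=3, 5+18=4
a = 6: 6+3=9, 6+10=16, 6+17=4, 6+18=5
a = 16: 16+3=0, 16+10=7, 16+17=14, 16+18=15
Distinct residues collected: {0, 3, 4, 5, 7, 8, 9, 14, 15, 16}
|A + B| = 10 (out of 19 total residues).

A + B = {0, 3, 4, 5, 7, 8, 9, 14, 15, 16}


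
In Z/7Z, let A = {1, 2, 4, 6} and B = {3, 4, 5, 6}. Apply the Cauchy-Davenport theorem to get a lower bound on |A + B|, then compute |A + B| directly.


Cauchy-Davenport: |A + B| ≥ min(p, |A| + |B| - 1) for A, B nonempty in Z/pZ.
|A| = 4, |B| = 4, p = 7.
CD lower bound = min(7, 4 + 4 - 1) = min(7, 7) = 7.
Compute A + B mod 7 directly:
a = 1: 1+3=4, 1+4=5, 1+5=6, 1+6=0
a = 2: 2+3=5, 2+4=6, 2+5=0, 2+6=1
a = 4: 4+3=0, 4+4=1, 4+5=2, 4+6=3
a = 6: 6+3=2, 6+4=3, 6+5=4, 6+6=5
A + B = {0, 1, 2, 3, 4, 5, 6}, so |A + B| = 7.
Verify: 7 ≥ 7? Yes ✓.

CD lower bound = 7, actual |A + B| = 7.


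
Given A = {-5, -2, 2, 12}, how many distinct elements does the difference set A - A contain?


A - A = {a - a' : a, a' ∈ A}; |A| = 4.
Bounds: 2|A|-1 ≤ |A - A| ≤ |A|² - |A| + 1, i.e. 7 ≤ |A - A| ≤ 13.
Note: 0 ∈ A - A always (from a - a). The set is symmetric: if d ∈ A - A then -d ∈ A - A.
Enumerate nonzero differences d = a - a' with a > a' (then include -d):
Positive differences: {3, 4, 7, 10, 14, 17}
Full difference set: {0} ∪ (positive diffs) ∪ (negative diffs).
|A - A| = 1 + 2·6 = 13 (matches direct enumeration: 13).

|A - A| = 13


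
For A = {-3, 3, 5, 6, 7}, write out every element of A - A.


A - A = {a - a' : a, a' ∈ A}.
Compute a - a' for each ordered pair (a, a'):
a = -3: -3--3=0, -3-3=-6, -3-5=-8, -3-6=-9, -3-7=-10
a = 3: 3--3=6, 3-3=0, 3-5=-2, 3-6=-3, 3-7=-4
a = 5: 5--3=8, 5-3=2, 5-5=0, 5-6=-1, 5-7=-2
a = 6: 6--3=9, 6-3=3, 6-5=1, 6-6=0, 6-7=-1
a = 7: 7--3=10, 7-3=4, 7-5=2, 7-6=1, 7-7=0
Collecting distinct values (and noting 0 appears from a-a):
A - A = {-10, -9, -8, -6, -4, -3, -2, -1, 0, 1, 2, 3, 4, 6, 8, 9, 10}
|A - A| = 17

A - A = {-10, -9, -8, -6, -4, -3, -2, -1, 0, 1, 2, 3, 4, 6, 8, 9, 10}


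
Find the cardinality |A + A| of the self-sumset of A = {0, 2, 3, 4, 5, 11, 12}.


A + A = {a + a' : a, a' ∈ A}; |A| = 7.
General bounds: 2|A| - 1 ≤ |A + A| ≤ |A|(|A|+1)/2, i.e. 13 ≤ |A + A| ≤ 28.
Lower bound 2|A|-1 is attained iff A is an arithmetic progression.
Enumerate sums a + a' for a ≤ a' (symmetric, so this suffices):
a = 0: 0+0=0, 0+2=2, 0+3=3, 0+4=4, 0+5=5, 0+11=11, 0+12=12
a = 2: 2+2=4, 2+3=5, 2+4=6, 2+5=7, 2+11=13, 2+12=14
a = 3: 3+3=6, 3+4=7, 3+5=8, 3+11=14, 3+12=15
a = 4: 4+4=8, 4+5=9, 4+11=15, 4+12=16
a = 5: 5+5=10, 5+11=16, 5+12=17
a = 11: 11+11=22, 11+12=23
a = 12: 12+12=24
Distinct sums: {0, 2, 3, 4, 5, 6, 7, 8, 9, 10, 11, 12, 13, 14, 15, 16, 17, 22, 23, 24}
|A + A| = 20

|A + A| = 20


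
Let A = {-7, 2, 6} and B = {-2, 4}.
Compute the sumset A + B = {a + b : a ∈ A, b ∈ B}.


A + B = {a + b : a ∈ A, b ∈ B}.
Enumerate all |A|·|B| = 3·2 = 6 pairs (a, b) and collect distinct sums.
a = -7: -7+-2=-9, -7+4=-3
a = 2: 2+-2=0, 2+4=6
a = 6: 6+-2=4, 6+4=10
Collecting distinct sums: A + B = {-9, -3, 0, 4, 6, 10}
|A + B| = 6

A + B = {-9, -3, 0, 4, 6, 10}


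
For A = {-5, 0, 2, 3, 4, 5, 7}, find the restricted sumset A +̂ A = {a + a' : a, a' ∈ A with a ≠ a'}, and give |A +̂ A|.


Restricted sumset: A +̂ A = {a + a' : a ∈ A, a' ∈ A, a ≠ a'}.
Equivalently, take A + A and drop any sum 2a that is achievable ONLY as a + a for a ∈ A (i.e. sums representable only with equal summands).
Enumerate pairs (a, a') with a < a' (symmetric, so each unordered pair gives one sum; this covers all a ≠ a'):
  -5 + 0 = -5
  -5 + 2 = -3
  -5 + 3 = -2
  -5 + 4 = -1
  -5 + 5 = 0
  -5 + 7 = 2
  0 + 2 = 2
  0 + 3 = 3
  0 + 4 = 4
  0 + 5 = 5
  0 + 7 = 7
  2 + 3 = 5
  2 + 4 = 6
  2 + 5 = 7
  2 + 7 = 9
  3 + 4 = 7
  3 + 5 = 8
  3 + 7 = 10
  4 + 5 = 9
  4 + 7 = 11
  5 + 7 = 12
Collected distinct sums: {-5, -3, -2, -1, 0, 2, 3, 4, 5, 6, 7, 8, 9, 10, 11, 12}
|A +̂ A| = 16
(Reference bound: |A +̂ A| ≥ 2|A| - 3 for |A| ≥ 2, with |A| = 7 giving ≥ 11.)

|A +̂ A| = 16


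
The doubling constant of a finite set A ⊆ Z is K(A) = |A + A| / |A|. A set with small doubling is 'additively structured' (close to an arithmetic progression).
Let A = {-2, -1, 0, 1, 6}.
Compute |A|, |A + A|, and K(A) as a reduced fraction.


|A| = 5.
Compute A + A by enumerating all 25 pairs.
A + A = {-4, -3, -2, -1, 0, 1, 2, 4, 5, 6, 7, 12}, so |A + A| = 12.
K = |A + A| / |A| = 12/5 (already in lowest terms) ≈ 2.4000.
Reference: AP of size 5 gives K = 9/5 ≈ 1.8000; a fully generic set of size 5 gives K ≈ 3.0000.

|A| = 5, |A + A| = 12, K = 12/5.


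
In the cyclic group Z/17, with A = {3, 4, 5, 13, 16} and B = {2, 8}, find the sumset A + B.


Work in Z/17Z: reduce every sum a + b modulo 17.
Enumerate all 10 pairs:
a = 3: 3+2=5, 3+8=11
a = 4: 4+2=6, 4+8=12
a = 5: 5+2=7, 5+8=13
a = 13: 13+2=15, 13+8=4
a = 16: 16+2=1, 16+8=7
Distinct residues collected: {1, 4, 5, 6, 7, 11, 12, 13, 15}
|A + B| = 9 (out of 17 total residues).

A + B = {1, 4, 5, 6, 7, 11, 12, 13, 15}


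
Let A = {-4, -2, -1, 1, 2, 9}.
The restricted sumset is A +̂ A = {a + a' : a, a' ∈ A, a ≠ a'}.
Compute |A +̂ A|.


Restricted sumset: A +̂ A = {a + a' : a ∈ A, a' ∈ A, a ≠ a'}.
Equivalently, take A + A and drop any sum 2a that is achievable ONLY as a + a for a ∈ A (i.e. sums representable only with equal summands).
Enumerate pairs (a, a') with a < a' (symmetric, so each unordered pair gives one sum; this covers all a ≠ a'):
  -4 + -2 = -6
  -4 + -1 = -5
  -4 + 1 = -3
  -4 + 2 = -2
  -4 + 9 = 5
  -2 + -1 = -3
  -2 + 1 = -1
  -2 + 2 = 0
  -2 + 9 = 7
  -1 + 1 = 0
  -1 + 2 = 1
  -1 + 9 = 8
  1 + 2 = 3
  1 + 9 = 10
  2 + 9 = 11
Collected distinct sums: {-6, -5, -3, -2, -1, 0, 1, 3, 5, 7, 8, 10, 11}
|A +̂ A| = 13
(Reference bound: |A +̂ A| ≥ 2|A| - 3 for |A| ≥ 2, with |A| = 6 giving ≥ 9.)

|A +̂ A| = 13


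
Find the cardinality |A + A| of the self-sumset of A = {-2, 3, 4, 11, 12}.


A + A = {a + a' : a, a' ∈ A}; |A| = 5.
General bounds: 2|A| - 1 ≤ |A + A| ≤ |A|(|A|+1)/2, i.e. 9 ≤ |A + A| ≤ 15.
Lower bound 2|A|-1 is attained iff A is an arithmetic progression.
Enumerate sums a + a' for a ≤ a' (symmetric, so this suffices):
a = -2: -2+-2=-4, -2+3=1, -2+4=2, -2+11=9, -2+12=10
a = 3: 3+3=6, 3+4=7, 3+11=14, 3+12=15
a = 4: 4+4=8, 4+11=15, 4+12=16
a = 11: 11+11=22, 11+12=23
a = 12: 12+12=24
Distinct sums: {-4, 1, 2, 6, 7, 8, 9, 10, 14, 15, 16, 22, 23, 24}
|A + A| = 14

|A + A| = 14


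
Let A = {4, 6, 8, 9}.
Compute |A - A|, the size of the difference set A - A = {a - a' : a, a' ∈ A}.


A - A = {a - a' : a, a' ∈ A}; |A| = 4.
Bounds: 2|A|-1 ≤ |A - A| ≤ |A|² - |A| + 1, i.e. 7 ≤ |A - A| ≤ 13.
Note: 0 ∈ A - A always (from a - a). The set is symmetric: if d ∈ A - A then -d ∈ A - A.
Enumerate nonzero differences d = a - a' with a > a' (then include -d):
Positive differences: {1, 2, 3, 4, 5}
Full difference set: {0} ∪ (positive diffs) ∪ (negative diffs).
|A - A| = 1 + 2·5 = 11 (matches direct enumeration: 11).

|A - A| = 11


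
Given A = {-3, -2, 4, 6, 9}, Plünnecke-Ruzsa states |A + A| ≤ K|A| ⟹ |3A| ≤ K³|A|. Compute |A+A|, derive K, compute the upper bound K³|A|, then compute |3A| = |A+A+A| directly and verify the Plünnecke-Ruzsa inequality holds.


|A| = 5.
Step 1: Compute A + A by enumerating all 25 pairs.
A + A = {-6, -5, -4, 1, 2, 3, 4, 6, 7, 8, 10, 12, 13, 15, 18}, so |A + A| = 15.
Step 2: Doubling constant K = |A + A|/|A| = 15/5 = 15/5 ≈ 3.0000.
Step 3: Plünnecke-Ruzsa gives |3A| ≤ K³·|A| = (3.0000)³ · 5 ≈ 135.0000.
Step 4: Compute 3A = A + A + A directly by enumerating all triples (a,b,c) ∈ A³; |3A| = 30.
Step 5: Check 30 ≤ 135.0000? Yes ✓.

K = 15/5, Plünnecke-Ruzsa bound K³|A| ≈ 135.0000, |3A| = 30, inequality holds.


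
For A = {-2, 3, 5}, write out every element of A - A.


A - A = {a - a' : a, a' ∈ A}.
Compute a - a' for each ordered pair (a, a'):
a = -2: -2--2=0, -2-3=-5, -2-5=-7
a = 3: 3--2=5, 3-3=0, 3-5=-2
a = 5: 5--2=7, 5-3=2, 5-5=0
Collecting distinct values (and noting 0 appears from a-a):
A - A = {-7, -5, -2, 0, 2, 5, 7}
|A - A| = 7

A - A = {-7, -5, -2, 0, 2, 5, 7}


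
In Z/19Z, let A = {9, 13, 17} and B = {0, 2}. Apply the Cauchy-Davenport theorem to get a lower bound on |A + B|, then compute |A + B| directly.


Cauchy-Davenport: |A + B| ≥ min(p, |A| + |B| - 1) for A, B nonempty in Z/pZ.
|A| = 3, |B| = 2, p = 19.
CD lower bound = min(19, 3 + 2 - 1) = min(19, 4) = 4.
Compute A + B mod 19 directly:
a = 9: 9+0=9, 9+2=11
a = 13: 13+0=13, 13+2=15
a = 17: 17+0=17, 17+2=0
A + B = {0, 9, 11, 13, 15, 17}, so |A + B| = 6.
Verify: 6 ≥ 4? Yes ✓.

CD lower bound = 4, actual |A + B| = 6.
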